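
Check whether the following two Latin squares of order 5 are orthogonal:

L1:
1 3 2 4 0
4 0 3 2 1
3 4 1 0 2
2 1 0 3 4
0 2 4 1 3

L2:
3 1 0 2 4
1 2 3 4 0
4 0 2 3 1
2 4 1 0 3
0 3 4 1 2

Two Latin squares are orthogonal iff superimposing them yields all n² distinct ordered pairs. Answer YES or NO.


Form the n² = 25 superimposed pairs (L1[i][j], L2[i][j]), row by row (rows and columns indexed from 0):
row 0: (1,3) (3,1) (2,0) (4,2) (0,4)
row 1: (4,1) (0,2) (3,3) (2,4) (1,0)
row 2: (3,4) (4,0) (1,2) (0,3) (2,1)
row 3: (2,2) (1,4) (0,1) (3,0) (4,3)
row 4: (0,0) (2,3) (4,4) (1,1) (3,2)
Orthogonality requires all 25 pairs distinct.
Check by first coordinate: for each symbol s of L1, list the L2 entries in the n cells where L1 = s; they must all differ.
  L1 = 0: L2 entries (in reading order) 4, 2, 3, 1, 0 — all 5 distinct ✓
  L1 = 1: L2 entries (in reading order) 3, 0, 2, 4, 1 — all 5 distinct ✓
  L1 = 2: L2 entries (in reading order) 0, 4, 1, 2, 3 — all 5 distinct ✓
  L1 = 3: L2 entries (in reading order) 1, 3, 4, 0, 2 — all 5 distinct ✓
  L1 = 4: L2 entries (in reading order) 2, 1, 0, 3, 4 — all 5 distinct ✓
Every symbol of L1 meets every symbol of L2 exactly once, so all 25 pairs are distinct (25 of 25).
Conclusion: YES.

YES


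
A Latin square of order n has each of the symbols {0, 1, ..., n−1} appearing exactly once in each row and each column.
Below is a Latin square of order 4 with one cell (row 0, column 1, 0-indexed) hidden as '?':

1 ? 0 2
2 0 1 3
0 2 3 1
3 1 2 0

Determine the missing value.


Row 0 contains symbols [0, 1, 2] — missing [3].
Column 1 contains symbols [0, 1, 2] — missing [3].
The missing symbol must appear in both missing sets; intersection = [3].
Therefore the hidden value is 3.

Missing value = 3.


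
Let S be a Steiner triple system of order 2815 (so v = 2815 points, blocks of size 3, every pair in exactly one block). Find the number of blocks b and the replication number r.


An STS(v) is a 2-(v, 3, 1) BIBD: block size k = 3, λ = 1.
Replication: r(k − 1) = λ(v − 1) ⇒ r·2 = 2815 − 1 = 2814 ⇒ r = 1407.
Block count: b = v(v − 1)/6 = 2815·2814/6 = 7921410/6 = 1320235.

r = 1407, b = 1320235.


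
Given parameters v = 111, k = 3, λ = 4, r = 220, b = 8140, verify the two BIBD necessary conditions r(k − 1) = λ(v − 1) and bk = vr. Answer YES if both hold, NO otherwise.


Condition (i): r(k − 1) = 220·2 = 440; λ(v − 1) = 4·110 = 440. Match? YES.
Condition (ii): bk = 8140·3 = 24420; vr = 111·220 = 24420. Match? YES.
Both conditions hold? YES.

YES


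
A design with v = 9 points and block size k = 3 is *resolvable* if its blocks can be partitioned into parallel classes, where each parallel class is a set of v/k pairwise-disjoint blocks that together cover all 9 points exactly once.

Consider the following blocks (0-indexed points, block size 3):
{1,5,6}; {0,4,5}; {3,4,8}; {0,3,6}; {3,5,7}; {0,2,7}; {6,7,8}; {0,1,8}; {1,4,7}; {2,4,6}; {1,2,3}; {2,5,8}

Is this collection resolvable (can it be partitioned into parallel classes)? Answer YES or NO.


v = 9, block size k = 3, number of blocks = 12.
For resolvability, blocks must partition into parallel classes of size v/k = 3.
Total blocks must therefore be a multiple of 3: 12 = 3·4 + 0 ⇒ divisible ✓.
Greedy packing gives 4 candidate class(es). Each should be a full parallel class (size 3, covers all 9 points).
  Class 1 (3 blocks): {1,5,6}; {3,4,8}; {0,2,7}. Points covered: [0, 1, 2, 3, 4, 5, 6, 7, 8].
  Class 2 (3 blocks): {0,4,5}; {6,7,8}; {1,2,3}. Points covered: [0, 1, 2, 3, 4, 5, 6, 7, 8].
  Class 3 (3 blocks): {0,3,6}; {1,4,7}; {2,5,8}. Points covered: [0, 1, 2, 3, 4, 5, 6, 7, 8].
  Class 4 (3 blocks): {3,5,7}; {0,1,8}; {2,4,6}. Points covered: [0, 1, 2, 3, 4, 5, 6, 7, 8].
All classes full (size 3)? YES. All classes cover every point? YES.
Resolvable? YES.

YES


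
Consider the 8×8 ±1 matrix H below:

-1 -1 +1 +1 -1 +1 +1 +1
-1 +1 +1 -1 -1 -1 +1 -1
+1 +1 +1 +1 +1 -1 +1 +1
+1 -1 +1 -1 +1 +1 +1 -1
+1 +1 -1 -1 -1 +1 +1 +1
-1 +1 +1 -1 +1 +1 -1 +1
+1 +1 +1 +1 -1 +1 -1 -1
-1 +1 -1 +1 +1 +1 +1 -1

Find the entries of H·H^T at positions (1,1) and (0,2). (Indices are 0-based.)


Row 0 of H: [-1, -1, 1, 1, -1, 1, 1, 1].
Row 1 of H: [-1, 1, 1, -1, -1, -1, 1, -1].
Row 2 of H: [1, 1, 1, 1, 1, -1, 1, 1].
(H·H^T)[1][1] = Σ_j H[1][j]·H[1][j] = (-1)² + (1)² + (1)² + (-1)² + (-1)² + (-1)² + (1)² + (-1)² = 1 + 1 + 1 + 1 + 1 + 1 + 1 + 1 = 8.
(H·H^T)[0][2] = Σ_j H[0][j]·H[2][j] = (-1)·(1) + (-1)·(1) + (1)·(1) + (1)·(1) + (-1)·(1) + (1)·(-1) + (1)·(1) + (1)·(1) = -1 + -1 + 1 + 1 + -1 + -1 + 1 + 1 = 0.
So rows 0 and 2 are orthogonal; the diagonal entry equals n = 8.

(1,1) entry = 8; (0,2) entry = 0.


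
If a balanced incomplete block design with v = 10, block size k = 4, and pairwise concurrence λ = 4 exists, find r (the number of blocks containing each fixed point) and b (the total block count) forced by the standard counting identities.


Any 2-(v, k, λ) BIBD satisfies two necessary conditions:
  (i)  Each point sits in r blocks, and counting incidences through any fixed point gives r(k − 1) = λ(v − 1), so r = λ(v − 1)/(k − 1).
  (ii) Total incidences bk = vr, so b = vr/k.
Step 1: r = λ(v − 1)/(k − 1) = 4·(10 − 1)/(4 − 1) = 4·9/3 = 36/3 = 12.
Step 2: b = vr/k = 10·12/4 = 120/4 = 30.
Check integrality: r = 12 ∈ Z ✓, b = 30 ∈ Z ✓.
(These identities are necessary conditions: they determine r and b for any design with these parameters, but do not by themselves prove that one exists.)

r = 12, b = 30.


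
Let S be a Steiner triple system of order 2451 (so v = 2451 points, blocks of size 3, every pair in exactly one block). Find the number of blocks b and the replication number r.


An STS(v) is a 2-(v, 3, 1) BIBD: block size k = 3, λ = 1.
Replication: r(k − 1) = λ(v − 1) ⇒ r·2 = 2451 − 1 = 2450 ⇒ r = 1225.
Block count: b = v(v − 1)/6 = 2451·2450/6 = 6004950/6 = 1000825.

r = 1225, b = 1000825.


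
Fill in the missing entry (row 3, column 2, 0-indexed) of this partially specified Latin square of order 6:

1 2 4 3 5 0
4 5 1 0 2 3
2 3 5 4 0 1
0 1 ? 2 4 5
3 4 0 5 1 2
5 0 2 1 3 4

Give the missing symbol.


Row 3 contains symbols [0, 1, 2, 4, 5] — missing [3].
Column 2 contains symbols [0, 1, 2, 4, 5] — missing [3].
The missing symbol must appear in both missing sets; intersection = [3].
Therefore the hidden value is 3.

Missing value = 3.


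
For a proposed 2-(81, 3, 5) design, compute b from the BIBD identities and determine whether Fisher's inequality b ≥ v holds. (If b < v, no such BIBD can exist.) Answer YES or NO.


r = λ(v − 1)/(k − 1) = 5·80/2 = 200.
b = vr/k = 81·200/3 = 5400.
Fisher's inequality: b ≥ v ⇔ 5400 ≥ 81? YES.

YES


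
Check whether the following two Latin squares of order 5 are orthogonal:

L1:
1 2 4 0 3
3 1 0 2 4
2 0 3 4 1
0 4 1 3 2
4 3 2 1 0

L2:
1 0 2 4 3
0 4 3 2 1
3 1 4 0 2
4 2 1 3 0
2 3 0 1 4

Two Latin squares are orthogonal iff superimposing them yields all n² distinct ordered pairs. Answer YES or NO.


Form the n² = 25 superimposed pairs (L1[i][j], L2[i][j]), row by row (rows and columns indexed from 0):
row 0: (1,1) (2,0) (4,2) (0,4) (3,3)
row 1: (3,0) (1,4) (0,3) (2,2) (4,1)
row 2: (2,3) (0,1) (3,4) (4,0) (1,2)
row 3: (0,4) (4,2) (1,1) (3,3) (2,0)
row 4: (4,2) (3,3) (2,0) (1,1) (0,4)
Orthogonality requires all 25 pairs distinct.
But the pair (0,4) repeats: cell (0,3) has L1 = 0, L2 = 4, and cell (3,0) has L1 = 0, L2 = 4.
A repeated pair means some other pair never occurs (only 15 distinct pairs out of 25), so the squares are not orthogonal.
Conclusion: NO.

NO


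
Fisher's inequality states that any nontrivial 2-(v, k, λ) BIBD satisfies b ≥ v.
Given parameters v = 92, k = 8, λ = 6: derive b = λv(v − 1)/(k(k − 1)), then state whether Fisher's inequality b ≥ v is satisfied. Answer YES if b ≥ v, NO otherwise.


r = λ(v − 1)/(k − 1) = 6·91/7 = 78.
b = vr/k = 92·78/8 = 897.
Fisher's inequality: b ≥ v ⇔ 897 ≥ 92? YES.

YES


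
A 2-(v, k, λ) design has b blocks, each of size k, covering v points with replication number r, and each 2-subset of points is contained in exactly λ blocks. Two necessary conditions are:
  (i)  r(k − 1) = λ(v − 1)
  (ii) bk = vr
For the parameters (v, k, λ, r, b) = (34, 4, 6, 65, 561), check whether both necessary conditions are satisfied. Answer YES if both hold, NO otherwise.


Condition (i): r(k − 1) = 65·3 = 195; λ(v − 1) = 6·33 = 198. Match? NO.
Condition (ii): bk = 561·4 = 2244; vr = 34·65 = 2210. Match? NO.
Both conditions hold? NO.

NO


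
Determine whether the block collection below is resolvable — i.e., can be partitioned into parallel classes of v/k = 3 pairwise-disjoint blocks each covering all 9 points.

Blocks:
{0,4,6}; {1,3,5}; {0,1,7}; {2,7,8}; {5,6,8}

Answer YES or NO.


v = 9, block size k = 3, number of blocks = 5.
For resolvability, blocks must partition into parallel classes of size v/k = 3.
Total blocks must therefore be a multiple of 3: 5 = 3·1 + 2 ⇒ not divisible ✗.
Resolvable? NO.

NO


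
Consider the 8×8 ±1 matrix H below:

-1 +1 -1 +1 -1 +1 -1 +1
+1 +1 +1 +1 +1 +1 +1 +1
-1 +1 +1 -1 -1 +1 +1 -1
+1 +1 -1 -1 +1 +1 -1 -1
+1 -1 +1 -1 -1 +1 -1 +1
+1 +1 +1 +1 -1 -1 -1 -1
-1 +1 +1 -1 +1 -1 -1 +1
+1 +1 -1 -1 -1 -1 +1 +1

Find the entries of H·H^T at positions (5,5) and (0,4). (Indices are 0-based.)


Row 0 of H: [-1, 1, -1, 1, -1, 1, -1, 1].
Row 4 of H: [1, -1, 1, -1, -1, 1, -1, 1].
Row 5 of H: [1, 1, 1, 1, -1, -1, -1, -1].
(H·H^T)[5][5] = Σ_j H[5][j]·H[5][j] = (1)² + (1)² + (1)² + (1)² + (-1)² + (-1)² + (-1)² + (-1)² = 1 + 1 + 1 + 1 + 1 + 1 + 1 + 1 = 8.
(H·H^T)[0][4] = Σ_j H[0][j]·H[4][j] = (-1)·(1) + (1)·(-1) + (-1)·(1) + (1)·(-1) + (-1)·(-1) + (1)·(1) + (-1)·(-1) + (1)·(1) = -1 + -1 + -1 + -1 + 1 + 1 + 1 + 1 = 0.
So rows 0 and 4 are orthogonal; the diagonal entry equals n = 8.

(5,5) entry = 8; (0,4) entry = 0.


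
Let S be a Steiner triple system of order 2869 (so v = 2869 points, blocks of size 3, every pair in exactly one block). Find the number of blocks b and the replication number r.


An STS(v) is a 2-(v, 3, 1) BIBD: block size k = 3, λ = 1.
Replication: r(k − 1) = λ(v − 1) ⇒ r·2 = 2869 − 1 = 2868 ⇒ r = 1434.
Block count: bk = vr ⇒ b·3 = 2869·1434 = 4114146 ⇒ b = 1371382.

r = 1434, b = 1371382.


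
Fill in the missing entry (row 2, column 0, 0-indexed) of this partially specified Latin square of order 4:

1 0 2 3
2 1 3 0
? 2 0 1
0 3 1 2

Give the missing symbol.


Row 2 contains symbols [0, 1, 2] — missing [3].
Column 0 contains symbols [0, 1, 2] — missing [3].
The missing symbol must appear in both missing sets; intersection = [3].
Therefore the hidden value is 3.

Missing value = 3.


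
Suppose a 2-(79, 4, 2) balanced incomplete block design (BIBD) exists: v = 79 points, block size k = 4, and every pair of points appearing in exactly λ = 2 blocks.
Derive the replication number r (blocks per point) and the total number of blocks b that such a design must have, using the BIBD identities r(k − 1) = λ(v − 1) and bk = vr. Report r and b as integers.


Any 2-(v, k, λ) BIBD satisfies two necessary conditions:
  (i)  Each point sits in r blocks, and counting incidences through any fixed point gives r(k − 1) = λ(v − 1), so r = λ(v − 1)/(k − 1).
  (ii) Total incidences bk = vr, so b = vr/k.
Step 1: r = λ(v − 1)/(k − 1) = 2·(79 − 1)/(4 − 1) = 2·78/3 = 156/3 = 52.
Step 2: b = vr/k = 79·52/4 = 4108/4 = 1027.
Check integrality: r = 52 ∈ Z ✓, b = 1027 ∈ Z ✓.
(These identities are necessary conditions: they determine r and b for any design with these parameters, but do not by themselves prove that one exists.)

r = 52, b = 1027.


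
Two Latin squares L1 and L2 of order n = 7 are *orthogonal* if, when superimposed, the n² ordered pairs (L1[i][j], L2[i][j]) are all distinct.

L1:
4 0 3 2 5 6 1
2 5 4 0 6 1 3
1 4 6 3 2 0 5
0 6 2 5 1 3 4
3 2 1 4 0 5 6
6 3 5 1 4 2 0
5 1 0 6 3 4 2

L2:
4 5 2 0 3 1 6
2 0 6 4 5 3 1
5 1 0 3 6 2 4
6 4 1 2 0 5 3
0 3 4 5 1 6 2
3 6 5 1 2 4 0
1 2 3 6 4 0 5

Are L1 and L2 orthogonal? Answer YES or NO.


Form the n² = 49 superimposed pairs (L1[i][j], L2[i][j]), row by row (rows and columns indexed from 0):
row 0: (4,4) (0,5) (3,2) (2,0) (5,3) (6,1) (1,6)
row 1: (2,2) (5,0) (4,6) (0,4) (6,5) (1,3) (3,1)
row 2: (1,5) (4,1) (6,0) (3,3) (2,6) (0,2) (5,4)
row 3: (0,6) (6,4) (2,1) (5,2) (1,0) (3,5) (4,3)
row 4: (3,0) (2,3) (1,4) (4,5) (0,1) (5,6) (6,2)
row 5: (6,3) (3,6) (5,5) (1,1) (4,2) (2,4) (0,0)
row 6: (5,1) (1,2) (0,3) (6,6) (3,4) (4,0) (2,5)
Orthogonality requires all 49 pairs distinct.
Check by first coordinate: for each symbol s of L1, list the L2 entries in the n cells where L1 = s; they must all differ.
  L1 = 0: L2 entries (in reading order) 5, 4, 2, 6, 1, 0, 3 — all 7 distinct ✓
  L1 = 1: L2 entries (in reading order) 6, 3, 5, 0, 4, 1, 2 — all 7 distinct ✓
  L1 = 2: L2 entries (in reading order) 0, 2, 6, 1, 3, 4, 5 — all 7 distinct ✓
  L1 = 3: L2 entries (in reading order) 2, 1, 3, 5, 0, 6, 4 — all 7 distinct ✓
  L1 = 4: L2 entries (in reading order) 4, 6, 1, 3, 5, 2, 0 — all 7 distinct ✓
  L1 = 5: L2 entries (in reading order) 3, 0, 4, 2, 6, 5, 1 — all 7 distinct ✓
  L1 = 6: L2 entries (in reading order) 1, 5, 0, 4, 2, 3, 6 — all 7 distinct ✓
Every symbol of L1 meets every symbol of L2 exactly once, so all 49 pairs are distinct (49 of 49).
Conclusion: YES.

YES


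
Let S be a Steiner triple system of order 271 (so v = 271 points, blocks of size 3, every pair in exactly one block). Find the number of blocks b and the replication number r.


An STS(v) is a 2-(v, 3, 1) BIBD: block size k = 3, λ = 1.
Replication: r(k − 1) = λ(v − 1) ⇒ r·2 = 271 − 1 = 270 ⇒ r = 135.
Block count: bk = vr ⇒ b·3 = 271·135 = 36585 ⇒ b = 12195.
(Check via b = v(v − 1)/6 = 271·270/6 = 73170/6 = 12195.)

r = 135, b = 12195.


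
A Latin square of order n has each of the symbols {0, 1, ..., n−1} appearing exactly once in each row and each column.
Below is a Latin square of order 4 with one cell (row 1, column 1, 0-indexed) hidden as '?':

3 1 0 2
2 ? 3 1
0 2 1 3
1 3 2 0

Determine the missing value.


Row 1 contains symbols [1, 2, 3] — missing [0].
Column 1 contains symbols [1, 2, 3] — missing [0].
The missing symbol must appear in both missing sets; intersection = [0].
Therefore the hidden value is 0.

Missing value = 0.


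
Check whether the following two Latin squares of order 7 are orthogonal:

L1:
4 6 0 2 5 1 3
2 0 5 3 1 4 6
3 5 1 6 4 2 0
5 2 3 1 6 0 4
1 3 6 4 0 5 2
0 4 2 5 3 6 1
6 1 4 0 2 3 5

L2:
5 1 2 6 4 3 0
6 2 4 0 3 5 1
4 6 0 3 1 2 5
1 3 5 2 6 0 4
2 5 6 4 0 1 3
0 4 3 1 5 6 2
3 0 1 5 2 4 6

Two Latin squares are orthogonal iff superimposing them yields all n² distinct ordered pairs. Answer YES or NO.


Form the n² = 49 superimposed pairs (L1[i][j], L2[i][j]), row by row (rows and columns indexed from 0):
row 0: (4,5) (6,1) (0,2) (2,6) (5,4) (1,3) (3,0)
row 1: (2,6) (0,2) (5,4) (3,0) (1,3) (4,5) (6,1)
row 2: (3,4) (5,6) (1,0) (6,3) (4,1) (2,2) (0,5)
row 3: (5,1) (2,3) (3,5) (1,2) (6,6) (0,0) (4,4)
row 4: (1,2) (3,5) (6,6) (4,4) (0,0) (5,1) (2,3)
row 5: (0,0) (4,4) (2,3) (5,1) (3,5) (6,6) (1,2)
row 6: (6,3) (1,0) (4,1) (0,5) (2,2) (3,4) (5,6)
Orthogonality requires all 49 pairs distinct.
But the pair (2,6) repeats: cell (0,3) has L1 = 2, L2 = 6, and cell (1,0) has L1 = 2, L2 = 6.
A repeated pair means some other pair never occurs (only 21 distinct pairs out of 49), so the squares are not orthogonal.
Conclusion: NO.

NO


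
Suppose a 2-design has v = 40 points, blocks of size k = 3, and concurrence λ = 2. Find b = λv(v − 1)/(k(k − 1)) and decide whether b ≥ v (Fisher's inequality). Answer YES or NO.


r = λ(v − 1)/(k − 1) = 2·39/2 = 39.
b = vr/k = 40·39/3 = 520.
Fisher's inequality: b ≥ v ⇔ 520 ≥ 40? YES.

YES


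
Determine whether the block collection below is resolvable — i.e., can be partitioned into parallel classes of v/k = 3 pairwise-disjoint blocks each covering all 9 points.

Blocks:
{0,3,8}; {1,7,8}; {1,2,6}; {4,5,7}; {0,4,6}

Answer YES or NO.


v = 9, block size k = 3, number of blocks = 5.
For resolvability, blocks must partition into parallel classes of size v/k = 3.
Total blocks must therefore be a multiple of 3: 5 = 3·1 + 2 ⇒ not divisible ✗.
Resolvable? NO.

NO


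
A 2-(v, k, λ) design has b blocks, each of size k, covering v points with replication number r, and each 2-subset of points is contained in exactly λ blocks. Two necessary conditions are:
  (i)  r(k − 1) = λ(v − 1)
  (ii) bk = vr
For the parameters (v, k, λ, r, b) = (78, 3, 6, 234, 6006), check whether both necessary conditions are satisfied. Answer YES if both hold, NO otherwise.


Condition (i): r(k − 1) = 234·2 = 468; λ(v − 1) = 6·77 = 462. Match? NO.
Condition (ii): bk = 6006·3 = 18018; vr = 78·234 = 18252. Match? NO.
Both conditions hold? NO.

NO


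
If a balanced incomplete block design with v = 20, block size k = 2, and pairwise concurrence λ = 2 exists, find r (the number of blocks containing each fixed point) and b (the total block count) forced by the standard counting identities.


Any 2-(v, k, λ) BIBD satisfies two necessary conditions:
  (i)  Each point sits in r blocks, and counting incidences through any fixed point gives r(k − 1) = λ(v − 1), so r = λ(v − 1)/(k − 1).
  (ii) Total incidences bk = vr, so b = vr/k.
Step 1: r = λ(v − 1)/(k − 1) = 2·(20 − 1)/(2 − 1) = 2·19/1 = 38/1 = 38.
Step 2: b = vr/k = 20·38/2 = 760/2 = 380.
Check integrality: r = 38 ∈ Z ✓, b = 380 ∈ Z ✓.
(These identities are necessary conditions: they determine r and b for any design with these parameters, but do not by themselves prove that one exists.)

r = 38, b = 380.


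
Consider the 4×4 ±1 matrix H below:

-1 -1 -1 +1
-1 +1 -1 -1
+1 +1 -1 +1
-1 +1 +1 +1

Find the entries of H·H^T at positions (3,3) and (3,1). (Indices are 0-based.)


Row 1 of H: [-1, 1, -1, -1].
Row 3 of H: [-1, 1, 1, 1].
(H·H^T)[3][3] = Σ_j H[3][j]·H[3][j] = (-1)² + (1)² + (1)² + (1)² = 1 + 1 + 1 + 1 = 4.
(H·H^T)[3][1] = Σ_j H[3][j]·H[1][j] = (-1)·(-1) + (1)·(1) + (1)·(-1) + (1)·(-1) = 1 + 1 + -1 + -1 = 0.
So rows 3 and 1 are orthogonal; the diagonal entry equals n = 4.

(3,3) entry = 4; (3,1) entry = 0.


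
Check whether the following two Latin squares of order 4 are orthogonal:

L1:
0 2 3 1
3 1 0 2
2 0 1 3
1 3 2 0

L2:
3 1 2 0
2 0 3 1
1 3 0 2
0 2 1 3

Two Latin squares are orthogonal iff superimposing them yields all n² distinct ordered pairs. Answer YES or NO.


Form the n² = 16 superimposed pairs (L1[i][j], L2[i][j]), row by row (rows and columns indexed from 0):
row 0: (0,3) (2,1) (3,2) (1,0)
row 1: (3,2) (1,0) (0,3) (2,1)
row 2: (2,1) (0,3) (1,0) (3,2)
row 3: (1,0) (3,2) (2,1) (0,3)
Orthogonality requires all 16 pairs distinct.
But the pair (3,2) repeats: cell (0,2) has L1 = 3, L2 = 2, and cell (1,0) has L1 = 3, L2 = 2.
A repeated pair means some other pair never occurs (only 4 distinct pairs out of 16), so the squares are not orthogonal.
Conclusion: NO.

NO


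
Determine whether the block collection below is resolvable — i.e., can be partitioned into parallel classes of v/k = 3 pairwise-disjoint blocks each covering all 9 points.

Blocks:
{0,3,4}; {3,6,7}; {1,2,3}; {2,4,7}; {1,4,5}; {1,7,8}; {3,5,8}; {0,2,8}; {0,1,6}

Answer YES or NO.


v = 9, block size k = 3, number of blocks = 9.
For resolvability, blocks must partition into parallel classes of size v/k = 3.
Total blocks must therefore be a multiple of 3: 9 = 3·3 + 0 ⇒ divisible ✓.
Consider block {0,3,4}. The only other block(s) in the collection disjoint from it are {1,7,8} — just 1 block(s). Any parallel class containing {0,3,4} would need 2 other blocks each disjoint from it, so no parallel class of size 3 can contain {0,3,4}.
Since every block must belong to some parallel class in a resolution, the collection cannot be partitioned into parallel classes.
Resolvable? NO.

NO


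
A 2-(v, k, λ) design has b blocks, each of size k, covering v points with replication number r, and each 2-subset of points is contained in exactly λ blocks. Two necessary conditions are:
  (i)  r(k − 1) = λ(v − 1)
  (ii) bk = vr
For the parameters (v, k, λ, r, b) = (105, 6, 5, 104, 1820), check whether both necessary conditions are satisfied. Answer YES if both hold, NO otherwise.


Condition (i): r(k − 1) = 104·5 = 520; λ(v − 1) = 5·104 = 520. Match? YES.
Condition (ii): bk = 1820·6 = 10920; vr = 105·104 = 10920. Match? YES.
Both conditions hold? YES.

YES


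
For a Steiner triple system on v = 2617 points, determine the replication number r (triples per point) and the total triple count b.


An STS(v) is a 2-(v, 3, 1) BIBD: block size k = 3, λ = 1.
Replication: r(k − 1) = λ(v − 1) ⇒ r·2 = 2617 − 1 = 2616 ⇒ r = 1308.
Block count: bk = vr ⇒ b·3 = 2617·1308 = 3423036 ⇒ b = 1141012.

r = 1308, b = 1141012.


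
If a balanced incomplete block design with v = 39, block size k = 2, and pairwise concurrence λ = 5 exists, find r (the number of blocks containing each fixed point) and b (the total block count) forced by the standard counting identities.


Any 2-(v, k, λ) BIBD satisfies two necessary conditions:
  (i)  Each point sits in r blocks, and counting incidences through any fixed point gives r(k − 1) = λ(v − 1), so r = λ(v − 1)/(k − 1).
  (ii) Total incidences bk = vr, so b = vr/k.
Step 1: r = λ(v − 1)/(k − 1) = 5·(39 − 1)/(2 − 1) = 5·38/1 = 190/1 = 190.
Step 2: b = vr/k = 39·190/2 = 7410/2 = 3705.
Check integrality: r = 190 ∈ Z ✓, b = 3705 ∈ Z ✓.
(These identities are necessary conditions: they determine r and b for any design with these parameters, but do not by themselves prove that one exists.)

r = 190, b = 3705.


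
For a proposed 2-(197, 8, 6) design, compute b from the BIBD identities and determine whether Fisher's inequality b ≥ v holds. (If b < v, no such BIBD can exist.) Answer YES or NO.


b = λv(v − 1)/(k(k − 1)) = 6·197·196/(8·7) = 231672/56 = 4137.
Compare with v = 197: b ≥ v, so Fisher's inequality holds.

YES


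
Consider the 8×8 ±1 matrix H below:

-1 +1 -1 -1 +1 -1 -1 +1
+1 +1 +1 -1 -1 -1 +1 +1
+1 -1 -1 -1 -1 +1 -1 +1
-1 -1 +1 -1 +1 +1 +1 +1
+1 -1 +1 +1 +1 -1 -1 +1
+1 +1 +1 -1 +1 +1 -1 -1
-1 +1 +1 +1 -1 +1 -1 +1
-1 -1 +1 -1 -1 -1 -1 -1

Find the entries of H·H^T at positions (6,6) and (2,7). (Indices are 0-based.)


Row 2 of H: [1, -1, -1, -1, -1, 1, -1, 1].
Row 6 of H: [-1, 1, 1, 1, -1, 1, -1, 1].
Row 7 of H: [-1, -1, 1, -1, -1, -1, -1, -1].
(H·H^T)[6][6] = Σ_j H[6][j]·H[6][j] = (-1)² + (1)² + (1)² + (1)² + (-1)² + (1)² + (-1)² + (1)² = 1 + 1 + 1 + 1 + 1 + 1 + 1 + 1 = 8.
(H·H^T)[2][7] = Σ_j H[2][j]·H[7][j] = (1)·(-1) + (-1)·(-1) + (-1)·(1) + (-1)·(-1) + (-1)·(-1) + (1)·(-1) + (-1)·(-1) + (1)·(-1) = -1 + 1 + -1 + 1 + 1 + -1 + 1 + -1 = 0.
So rows 2 and 7 are orthogonal; the diagonal entry equals n = 8.

(6,6) entry = 8; (2,7) entry = 0.


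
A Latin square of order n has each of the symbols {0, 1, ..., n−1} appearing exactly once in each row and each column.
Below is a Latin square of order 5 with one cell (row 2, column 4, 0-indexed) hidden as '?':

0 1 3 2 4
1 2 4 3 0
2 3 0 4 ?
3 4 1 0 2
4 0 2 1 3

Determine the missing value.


Row 2 contains symbols [0, 2, 3, 4] — missing [1].
Column 4 contains symbols [0, 2, 3, 4] — missing [1].
The missing symbol must appear in both missing sets; intersection = [1].
Therefore the hidden value is 1.

Missing value = 1.


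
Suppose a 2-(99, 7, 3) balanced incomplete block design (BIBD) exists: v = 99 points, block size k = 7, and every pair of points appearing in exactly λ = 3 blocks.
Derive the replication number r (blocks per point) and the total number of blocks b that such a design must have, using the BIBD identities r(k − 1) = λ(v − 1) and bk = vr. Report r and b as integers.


Any 2-(v, k, λ) BIBD satisfies two necessary conditions:
  (i)  Each point sits in r blocks, and counting incidences through any fixed point gives r(k − 1) = λ(v − 1), so r = λ(v − 1)/(k − 1).
  (ii) Total incidences bk = vr, so b = vr/k.
Step 1: r = λ(v − 1)/(k − 1) = 3·(99 − 1)/(7 − 1) = 3·98/6 = 294/6 = 49.
Step 2: b = vr/k = 99·49/7 = 4851/7 = 693.
Check integrality: r = 49 ∈ Z ✓, b = 693 ∈ Z ✓.
(These identities are necessary conditions: they determine r and b for any design with these parameters, but do not by themselves prove that one exists.)

r = 49, b = 693.


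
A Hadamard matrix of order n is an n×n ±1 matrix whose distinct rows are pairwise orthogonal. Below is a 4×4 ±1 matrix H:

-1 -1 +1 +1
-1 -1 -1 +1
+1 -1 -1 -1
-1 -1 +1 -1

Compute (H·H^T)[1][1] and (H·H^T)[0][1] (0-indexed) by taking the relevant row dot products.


Row 0 of H: [-1, -1, 1, 1].
Row 1 of H: [-1, -1, -1, 1].
(H·H^T)[1][1] = Σ_j H[1][j]·H[1][j] = (-1)² + (-1)² + (-1)² + (1)² = 1 + 1 + 1 + 1 = 4.
(H·H^T)[0][1] = Σ_j H[0][j]·H[1][j] = (-1)·(-1) + (-1)·(-1) + (1)·(-1) + (1)·(1) = 1 + 1 + -1 + 1 = 2.
Rows 0 and 1 are not orthogonal (dot product = 2 ≠ 0), so H is not a Hadamard matrix.

(1,1) entry = 4; (0,1) entry = 2.


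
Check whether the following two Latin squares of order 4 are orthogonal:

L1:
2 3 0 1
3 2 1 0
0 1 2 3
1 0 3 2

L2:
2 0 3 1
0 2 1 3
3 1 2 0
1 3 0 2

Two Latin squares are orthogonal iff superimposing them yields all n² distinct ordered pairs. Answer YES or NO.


Form the n² = 16 superimposed pairs (L1[i][j], L2[i][j]), row by row (rows and columns indexed from 0):
row 0: (2,2) (3,0) (0,3) (1,1)
row 1: (3,0) (2,2) (1,1) (0,3)
row 2: (0,3) (1,1) (2,2) (3,0)
row 3: (1,1) (0,3) (3,0) (2,2)
Orthogonality requires all 16 pairs distinct.
But the pair (3,0) repeats: cell (0,1) has L1 = 3, L2 = 0, and cell (1,0) has L1 = 3, L2 = 0.
A repeated pair means some other pair never occurs (only 4 distinct pairs out of 16), so the squares are not orthogonal.
Conclusion: NO.

NO


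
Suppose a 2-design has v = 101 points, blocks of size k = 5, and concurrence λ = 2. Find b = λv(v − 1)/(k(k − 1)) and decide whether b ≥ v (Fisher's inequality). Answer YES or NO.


b = λv(v − 1)/(k(k − 1)) = 2·101·100/(5·4) = 20200/20 = 1010.
Compare with v = 101: b ≥ v, so Fisher's inequality holds.

YES


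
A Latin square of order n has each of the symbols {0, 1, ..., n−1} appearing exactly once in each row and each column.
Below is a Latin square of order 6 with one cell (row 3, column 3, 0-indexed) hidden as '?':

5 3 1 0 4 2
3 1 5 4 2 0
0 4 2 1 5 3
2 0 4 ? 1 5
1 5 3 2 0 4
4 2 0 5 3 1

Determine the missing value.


Row 3 contains symbols [0, 1, 2, 4, 5] — missing [3].
Column 3 contains symbols [0, 1, 2, 4, 5] — missing [3].
The missing symbol must appear in both missing sets; intersection = [3].
Therefore the hidden value is 3.

Missing value = 3.


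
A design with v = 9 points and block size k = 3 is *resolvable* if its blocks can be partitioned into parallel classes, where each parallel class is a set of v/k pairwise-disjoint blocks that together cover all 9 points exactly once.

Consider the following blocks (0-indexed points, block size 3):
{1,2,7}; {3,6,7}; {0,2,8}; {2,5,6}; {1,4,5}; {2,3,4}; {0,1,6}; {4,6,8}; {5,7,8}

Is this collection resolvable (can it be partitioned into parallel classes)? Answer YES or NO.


v = 9, block size k = 3, number of blocks = 9.
For resolvability, blocks must partition into parallel classes of size v/k = 3.
Total blocks must therefore be a multiple of 3: 9 = 3·3 + 0 ⇒ divisible ✓.
Consider block {1,2,7}. The only other block(s) in the collection disjoint from it are {4,6,8} — just 1 block(s). Any parallel class containing {1,2,7} would need 2 other blocks each disjoint from it, so no parallel class of size 3 can contain {1,2,7}.
Since every block must belong to some parallel class in a resolution, the collection cannot be partitioned into parallel classes.
Resolvable? NO.

NO


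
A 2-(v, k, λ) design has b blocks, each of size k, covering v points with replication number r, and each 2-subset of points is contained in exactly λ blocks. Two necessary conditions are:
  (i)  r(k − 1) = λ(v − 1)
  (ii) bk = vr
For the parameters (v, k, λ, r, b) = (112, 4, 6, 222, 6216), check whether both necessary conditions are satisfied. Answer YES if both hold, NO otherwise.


Condition (i): r(k − 1) = 222·3 = 666; λ(v − 1) = 6·111 = 666. Match? YES.
Condition (ii): bk = 6216·4 = 24864; vr = 112·222 = 24864. Match? YES.
Both conditions hold? YES.

YES


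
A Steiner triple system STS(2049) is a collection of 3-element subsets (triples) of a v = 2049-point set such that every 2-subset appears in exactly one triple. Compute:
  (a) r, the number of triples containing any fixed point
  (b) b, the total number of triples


An STS(v) is a 2-(v, 3, 1) BIBD: block size k = 3, λ = 1.
Replication: r(k − 1) = λ(v − 1) ⇒ r·2 = 2049 − 1 = 2048 ⇒ r = 1024.
Block count: b = v(v − 1)/6 = 2049·2048/6 = 4196352/6 = 699392.

r = 1024, b = 699392.


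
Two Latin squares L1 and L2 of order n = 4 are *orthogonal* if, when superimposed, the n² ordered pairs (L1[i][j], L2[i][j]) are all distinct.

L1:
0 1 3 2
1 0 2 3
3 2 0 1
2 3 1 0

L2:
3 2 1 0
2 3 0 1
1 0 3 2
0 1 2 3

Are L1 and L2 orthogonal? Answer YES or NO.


Form the n² = 16 superimposed pairs (L1[i][j], L2[i][j]), row by row (rows and columns indexed from 0):
row 0: (0,3) (1,2) (3,1) (2,0)
row 1: (1,2) (0,3) (2,0) (3,1)
row 2: (3,1) (2,0) (0,3) (1,2)
row 3: (2,0) (3,1) (1,2) (0,3)
Orthogonality requires all 16 pairs distinct.
But the pair (1,2) repeats: cell (0,1) has L1 = 1, L2 = 2, and cell (1,0) has L1 = 1, L2 = 2.
A repeated pair means some other pair never occurs (only 4 distinct pairs out of 16), so the squares are not orthogonal.
Conclusion: NO.

NO


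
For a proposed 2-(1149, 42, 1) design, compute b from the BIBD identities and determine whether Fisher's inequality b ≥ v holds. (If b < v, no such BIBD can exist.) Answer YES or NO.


b = λv(v − 1)/(k(k − 1)) = 1·1149·1148/(42·41) = 1319052/1722 = 766.
Compare with v = 1149: b < v, so Fisher's inequality fails.

NO


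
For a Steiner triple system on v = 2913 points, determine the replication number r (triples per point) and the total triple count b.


An STS(v) is a 2-(v, 3, 1) BIBD: block size k = 3, λ = 1.
Replication: r(k − 1) = λ(v − 1) ⇒ r·2 = 2913 − 1 = 2912 ⇒ r = 1456.
Block count: bk = vr ⇒ b·3 = 2913·1456 = 4241328 ⇒ b = 1413776.

r = 1456, b = 1413776.


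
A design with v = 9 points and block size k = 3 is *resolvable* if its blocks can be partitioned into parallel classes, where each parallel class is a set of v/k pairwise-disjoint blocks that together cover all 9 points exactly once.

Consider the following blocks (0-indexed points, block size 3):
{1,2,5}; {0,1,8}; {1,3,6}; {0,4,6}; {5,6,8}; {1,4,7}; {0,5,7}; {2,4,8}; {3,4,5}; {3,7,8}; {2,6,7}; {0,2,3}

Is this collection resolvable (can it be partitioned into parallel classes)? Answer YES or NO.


v = 9, block size k = 3, number of blocks = 12.
For resolvability, blocks must partition into parallel classes of size v/k = 3.
Total blocks must therefore be a multiple of 3: 12 = 3·4 + 0 ⇒ divisible ✓.
Greedy packing gives 4 candidate class(es). Each should be a full parallel class (size 3, covers all 9 points).
  Class 1 (3 blocks): {1,2,5}; {0,4,6}; {3,7,8}. Points covered: [0, 1, 2, 3, 4, 5, 6, 7, 8].
  Class 2 (3 blocks): {0,1,8}; {3,4,5}; {2,6,7}. Points covered: [0, 1, 2, 3, 4, 5, 6, 7, 8].
  Class 3 (3 blocks): {1,3,6}; {0,5,7}; {2,4,8}. Points covered: [0, 1, 2, 3, 4, 5, 6, 7, 8].
  Class 4 (3 blocks): {5,6,8}; {1,4,7}; {0,2,3}. Points covered: [0, 1, 2, 3, 4, 5, 6, 7, 8].
All classes full (size 3)? YES. All classes cover every point? YES.
Resolvable? YES.

YES


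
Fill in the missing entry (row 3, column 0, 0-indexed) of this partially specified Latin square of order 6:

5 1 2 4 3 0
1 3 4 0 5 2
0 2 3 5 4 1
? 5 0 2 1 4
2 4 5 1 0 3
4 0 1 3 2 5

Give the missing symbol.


Row 3 contains symbols [0, 1, 2, 4, 5] — missing [3].
Column 0 contains symbols [0, 1, 2, 4, 5] — missing [3].
The missing symbol must appear in both missing sets; intersection = [3].
Therefore the hidden value is 3.

Missing value = 3.


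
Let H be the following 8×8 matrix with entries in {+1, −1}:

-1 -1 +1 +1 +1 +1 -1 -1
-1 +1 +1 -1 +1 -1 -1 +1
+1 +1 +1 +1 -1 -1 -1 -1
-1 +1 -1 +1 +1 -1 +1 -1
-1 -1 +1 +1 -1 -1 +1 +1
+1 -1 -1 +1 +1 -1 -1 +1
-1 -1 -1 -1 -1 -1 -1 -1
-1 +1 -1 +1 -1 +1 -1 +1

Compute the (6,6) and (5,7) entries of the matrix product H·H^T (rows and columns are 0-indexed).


Row 5 of H: [1, -1, -1, 1, 1, -1, -1, 1].
Row 6 of H: [-1, -1, -1, -1, -1, -1, -1, -1].
Row 7 of H: [-1, 1, -1, 1, -1, 1, -1, 1].
(H·H^T)[6][6] = Σ_j H[6][j]·H[6][j] = (-1)² + (-1)² + (-1)² + (-1)² + (-1)² + (-1)² + (-1)² + (-1)² = 1 + 1 + 1 + 1 + 1 + 1 + 1 + 1 = 8.
(H·H^T)[5][7] = Σ_j H[5][j]·H[7][j] = (1)·(-1) + (-1)·(1) + (-1)·(-1) + (1)·(1) + (1)·(-1) + (-1)·(1) + (-1)·(-1) + (1)·(1) = -1 + -1 + 1 + 1 + -1 + -1 + 1 + 1 = 0.
So rows 5 and 7 are orthogonal; the diagonal entry equals n = 8.

(6,6) entry = 8; (5,7) entry = 0.


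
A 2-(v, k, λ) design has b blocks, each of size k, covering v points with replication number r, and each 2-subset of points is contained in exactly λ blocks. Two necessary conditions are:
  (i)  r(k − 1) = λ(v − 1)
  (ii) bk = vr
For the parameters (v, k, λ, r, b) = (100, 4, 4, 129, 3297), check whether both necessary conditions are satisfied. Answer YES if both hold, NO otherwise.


Condition (i): r(k − 1) = 129·3 = 387; λ(v − 1) = 4·99 = 396. Match? NO.
Condition (ii): bk = 3297·4 = 13188; vr = 100·129 = 12900. Match? NO.
Both conditions hold? NO.

NO


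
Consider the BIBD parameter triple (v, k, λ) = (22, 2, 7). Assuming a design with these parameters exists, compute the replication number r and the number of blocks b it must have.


Any 2-(v, k, λ) BIBD satisfies two necessary conditions:
  (i)  Each point sits in r blocks, and counting incidences through any fixed point gives r(k − 1) = λ(v − 1), so r = λ(v − 1)/(k − 1).
  (ii) Total incidences bk = vr, so b = vr/k.
Step 1: r = λ(v − 1)/(k − 1) = 7·(22 − 1)/(2 − 1) = 7·21/1 = 147/1 = 147.
Step 2: b = vr/k = 22·147/2 = 3234/2 = 1617.
Check integrality: r = 147 ∈ Z ✓, b = 1617 ∈ Z ✓.
(These identities are necessary conditions: they determine r and b for any design with these parameters, but do not by themselves prove that one exists.)

r = 147, b = 1617.


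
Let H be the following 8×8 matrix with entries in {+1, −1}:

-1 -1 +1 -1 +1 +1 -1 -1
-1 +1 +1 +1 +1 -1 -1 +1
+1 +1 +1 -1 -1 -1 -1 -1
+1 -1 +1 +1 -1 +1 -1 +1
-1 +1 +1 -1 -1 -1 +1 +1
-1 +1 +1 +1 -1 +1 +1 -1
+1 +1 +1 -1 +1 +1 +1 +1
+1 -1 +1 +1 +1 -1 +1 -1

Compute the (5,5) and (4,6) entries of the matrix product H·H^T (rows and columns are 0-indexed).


Row 4 of H: [-1, 1, 1, -1, -1, -1, 1, 1].
Row 5 of H: [-1, 1, 1, 1, -1, 1, 1, -1].
Row 6 of H: [1, 1, 1, -1, 1, 1, 1, 1].
(H·H^T)[5][5] = Σ_j H[5][j]·H[5][j] = (-1)² + (1)² + (1)² + (1)² + (-1)² + (1)² + (1)² + (-1)² = 1 + 1 + 1 + 1 + 1 + 1 + 1 + 1 = 8.
(H·H^T)[4][6] = Σ_j H[4][j]·H[6][j] = (-1)·(1) + (1)·(1) + (1)·(1) + (-1)·(-1) + (-1)·(1) + (-1)·(1) + (1)·(1) + (1)·(1) = -1 + 1 + 1 + 1 + -1 + -1 + 1 + 1 = 2.
Rows 4 and 6 are not orthogonal (dot product = 2 ≠ 0), so H is not a Hadamard matrix.

(5,5) entry = 8; (4,6) entry = 2.


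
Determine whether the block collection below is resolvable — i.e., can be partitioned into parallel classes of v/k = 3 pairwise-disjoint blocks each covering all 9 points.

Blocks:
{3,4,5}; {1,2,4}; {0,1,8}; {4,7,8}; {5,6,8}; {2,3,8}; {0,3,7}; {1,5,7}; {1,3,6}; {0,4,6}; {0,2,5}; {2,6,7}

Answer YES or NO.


v = 9, block size k = 3, number of blocks = 12.
For resolvability, blocks must partition into parallel classes of size v/k = 3.
Total blocks must therefore be a multiple of 3: 12 = 3·4 + 0 ⇒ divisible ✓.
Greedy packing gives 4 candidate class(es). Each should be a full parallel class (size 3, covers all 9 points).
  Class 1 (3 blocks): {3,4,5}; {0,1,8}; {2,6,7}. Points covered: [0, 1, 2, 3, 4, 5, 6, 7, 8].
  Class 2 (3 blocks): {1,2,4}; {5,6,8}; {0,3,7}. Points covered: [0, 1, 2, 3, 4, 5, 6, 7, 8].
  Class 3 (3 blocks): {4,7,8}; {1,3,6}; {0,2,5}. Points covered: [0, 1, 2, 3, 4, 5, 6, 7, 8].
  Class 4 (3 blocks): {2,3,8}; {1,5,7}; {0,4,6}. Points covered: [0, 1, 2, 3, 4, 5, 6, 7, 8].
All classes full (size 3)? YES. All classes cover every point? YES.
Resolvable? YES.

YES


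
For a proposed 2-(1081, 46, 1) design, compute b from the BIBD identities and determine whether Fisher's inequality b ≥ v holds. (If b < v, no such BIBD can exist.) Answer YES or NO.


r = λ(v − 1)/(k − 1) = 1·1080/45 = 24.
b = vr/k = 1081·24/46 = 564.
Fisher's inequality: b ≥ v ⇔ 564 ≥ 1081? NO.

NO


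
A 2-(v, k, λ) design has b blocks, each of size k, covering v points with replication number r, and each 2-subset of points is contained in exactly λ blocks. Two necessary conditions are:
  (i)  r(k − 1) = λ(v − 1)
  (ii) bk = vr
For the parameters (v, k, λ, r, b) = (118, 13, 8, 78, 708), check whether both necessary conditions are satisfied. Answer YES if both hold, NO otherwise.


Condition (i): r(k − 1) = 78·12 = 936; λ(v − 1) = 8·117 = 936. Match? YES.
Condition (ii): bk = 708·13 = 9204; vr = 118·78 = 9204. Match? YES.
Both conditions hold? YES.

YES


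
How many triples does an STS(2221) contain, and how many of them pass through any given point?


An STS(v) is a 2-(v, 3, 1) BIBD: block size k = 3, λ = 1.
Replication: r(k − 1) = λ(v − 1) ⇒ r·2 = 2221 − 1 = 2220 ⇒ r = 1110.
Block count: b = v(v − 1)/6 = 2221·2220/6 = 4930620/6 = 821770.

r = 1110, b = 821770.


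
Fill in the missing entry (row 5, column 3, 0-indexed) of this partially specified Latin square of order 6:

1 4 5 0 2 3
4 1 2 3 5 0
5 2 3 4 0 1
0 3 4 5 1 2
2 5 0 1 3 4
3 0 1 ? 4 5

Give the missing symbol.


Row 5 contains symbols [0, 1, 3, 4, 5] — missing [2].
Column 3 contains symbols [0, 1, 3, 4, 5] — missing [2].
The missing symbol must appear in both missing sets; intersection = [2].
Therefore the hidden value is 2.

Missing value = 2.


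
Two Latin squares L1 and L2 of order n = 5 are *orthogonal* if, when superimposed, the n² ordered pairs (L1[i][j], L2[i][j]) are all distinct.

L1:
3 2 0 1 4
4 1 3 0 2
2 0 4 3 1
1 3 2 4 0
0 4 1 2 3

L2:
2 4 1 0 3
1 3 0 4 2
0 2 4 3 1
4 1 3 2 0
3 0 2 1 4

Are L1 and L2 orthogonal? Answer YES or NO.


Form the n² = 25 superimposed pairs (L1[i][j], L2[i][j]), row by row (rows and columns indexed from 0):
row 0: (3,2) (2,4) (0,1) (1,0) (4,3)
row 1: (4,1) (1,3) (3,0) (0,4) (2,2)
row 2: (2,0) (0,2) (4,4) (3,3) (1,1)
row 3: (1,4) (3,1) (2,3) (4,2) (0,0)
row 4: (0,3) (4,0) (1,2) (2,1) (3,4)
Orthogonality requires all 25 pairs distinct.
Check by first coordinate: for each symbol s of L1, list the L2 entries in the n cells where L1 = s; they must all differ.
  L1 = 0: L2 entries (in reading order) 1, 4, 2, 0, 3 — all 5 distinct ✓
  L1 = 1: L2 entries (in reading order) 0, 3, 1, 4, 2 — all 5 distinct ✓
  L1 = 2: L2 entries (in reading order) 4, 2, 0, 3, 1 — all 5 distinct ✓
  L1 = 3: L2 entries (in reading order) 2, 0, 3, 1, 4 — all 5 distinct ✓
  L1 = 4: L2 entries (in reading order) 3, 1, 4, 2, 0 — all 5 distinct ✓
Every symbol of L1 meets every symbol of L2 exactly once, so all 25 pairs are distinct (25 of 25).
Conclusion: YES.

YES


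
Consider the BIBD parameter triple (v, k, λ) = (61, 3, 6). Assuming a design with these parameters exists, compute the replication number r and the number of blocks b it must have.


Any 2-(v, k, λ) BIBD satisfies two necessary conditions:
  (i)  Each point sits in r blocks, and counting incidences through any fixed point gives r(k − 1) = λ(v − 1), so r = λ(v − 1)/(k − 1).
  (ii) Total incidences bk = vr, so b = vr/k.
Step 1: r = λ(v − 1)/(k − 1) = 6·(61 − 1)/(3 − 1) = 6·60/2 = 360/2 = 180.
Step 2: b = vr/k = 61·180/3 = 10980/3 = 3660.
Check integrality: r = 180 ∈ Z ✓, b = 3660 ∈ Z ✓.
(These identities are necessary conditions: they determine r and b for any design with these parameters, but do not by themselves prove that one exists.)

r = 180, b = 3660.
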